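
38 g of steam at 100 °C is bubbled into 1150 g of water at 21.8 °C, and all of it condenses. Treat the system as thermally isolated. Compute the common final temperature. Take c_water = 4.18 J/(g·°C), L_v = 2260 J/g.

T_f ≈ 41.6 °C

Energy conservation, ΣQ = 0:
latent heat released on condensation: 38·2260 = 85880
  condensed water 100 °C→T: 158.84(T − 100)
  original water: 4807(T − 21.8)
4965.8 T = 85880 + 15884 + 104793 = 206557
T ≈ 41.60 °C (< 100 °C, so full condensation is consistent).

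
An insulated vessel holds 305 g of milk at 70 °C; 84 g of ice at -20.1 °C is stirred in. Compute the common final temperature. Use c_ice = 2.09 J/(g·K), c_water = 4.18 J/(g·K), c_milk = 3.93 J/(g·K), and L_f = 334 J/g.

Setting the total heat transfer to zero:
warm ice to 0 °C: 84·2.09·(0 − (-20.1)) = 3528.8; melt ice: 84·334 = 28056; warm the meltwater: 351.12 T; milk cools: 305·3.93·(T − 70) = 1198.7(T − 70)
1549.8 T = 83906 − 31585 = 52321
T ≈ 33.76 °C. Since T > 0 °C, the all-ice-melts assumption holds.

T_f ≈ 33.8 °C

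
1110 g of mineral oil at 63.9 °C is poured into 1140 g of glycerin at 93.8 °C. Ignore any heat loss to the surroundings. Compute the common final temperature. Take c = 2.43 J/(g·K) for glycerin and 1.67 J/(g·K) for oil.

|Q_glycerin| = |Q_oil|:
1140×2.43×(93.8 − T) = 1110×1.67×(T − 63.9)
2770.2(93.8 − T) = 1853.7(T − 63.9)
4623.9 T = 378296  ⇒  T ≈ 81.81 °C

T_f ≈ 81.8 °C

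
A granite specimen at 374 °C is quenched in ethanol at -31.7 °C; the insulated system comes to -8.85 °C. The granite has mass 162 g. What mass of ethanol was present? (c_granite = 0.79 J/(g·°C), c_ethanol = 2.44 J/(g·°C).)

m ≈ 879 g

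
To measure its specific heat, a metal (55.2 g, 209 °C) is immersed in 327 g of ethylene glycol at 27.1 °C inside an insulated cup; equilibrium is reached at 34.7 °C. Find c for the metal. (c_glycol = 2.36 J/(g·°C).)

Heat lost by the metal = heat gained by the glycol:
55.2·c·(209 − 34.7) = 327·2.36·(34.7 − 27.1)
9621.4 c = 5865.1  ⇒  c ≈ 0.6096 J/(g·°C)

c ≈ 0.61 J/(g·°C)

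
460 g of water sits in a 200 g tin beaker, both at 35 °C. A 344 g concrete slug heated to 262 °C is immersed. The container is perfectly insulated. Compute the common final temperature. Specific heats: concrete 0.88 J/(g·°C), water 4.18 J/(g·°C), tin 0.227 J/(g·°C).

Energy conservation, ΣQ = 0:
344×0.88×(T − 262) + 460×4.18×(T − 35) + 200×0.227×(T − 35) = 0
302.72(T − 262) + 1922.8(T − 35) + 45.4(T − 35) = 0
2270.9 T = 148200
T = 148200/2270.9 ≈ 65.26 °C

T_f ≈ 65.3 °C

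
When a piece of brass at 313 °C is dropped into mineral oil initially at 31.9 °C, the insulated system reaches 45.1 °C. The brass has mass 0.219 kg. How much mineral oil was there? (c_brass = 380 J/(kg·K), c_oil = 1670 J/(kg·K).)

Net heat exchanged in the isolated system is zero:
0.219×380×(45.1 − 313) + m×1670×(45.1 − 31.9) = 0
22044 m = 22295
m = 22295/22044 ≈ 1.011 kg

m ≈ 1.01 kg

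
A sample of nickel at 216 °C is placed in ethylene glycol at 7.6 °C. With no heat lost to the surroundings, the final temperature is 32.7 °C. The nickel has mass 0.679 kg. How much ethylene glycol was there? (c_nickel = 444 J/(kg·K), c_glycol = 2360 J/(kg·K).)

m ≈ 0.933 kg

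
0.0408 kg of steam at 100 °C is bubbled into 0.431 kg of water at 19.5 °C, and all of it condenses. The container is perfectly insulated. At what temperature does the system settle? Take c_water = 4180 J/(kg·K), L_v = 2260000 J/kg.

Energy balance with sensible and latent terms:
latent heat released on condensation: 0.0408·2260000 = 92208
  condensate cools 100→T: 0.0408·4180·(T − 100) = 170.54(T − 100)
  original water: 1801.6(T − 19.5)
1972.1 T = 92208 + 17054 + 35131 = 144393
T ≈ 73.22 °C (< 100 °C, so full condensation is consistent).

T_f ≈ 73.2 °C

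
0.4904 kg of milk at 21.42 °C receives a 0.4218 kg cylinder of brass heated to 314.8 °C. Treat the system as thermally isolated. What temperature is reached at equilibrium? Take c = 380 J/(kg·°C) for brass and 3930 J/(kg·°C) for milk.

T_f ≈ 43.9 °C

With ΣQ=0 the equilibrium temperature is the m·c-weighted mean:
T_f = (160.28*314.8 + 1927.3*21.42) / (160.28 + 1927.3)
    = 91740 / 2087.6 ≈ 43.95 °C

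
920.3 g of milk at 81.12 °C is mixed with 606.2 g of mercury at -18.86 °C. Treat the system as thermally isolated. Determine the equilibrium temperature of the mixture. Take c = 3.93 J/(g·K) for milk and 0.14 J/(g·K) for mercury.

T_f ≈ 78.8 °C

Set heat shed by the hot body equal to heat absorbed by the cold body:
920.3×3.93×(81.12 − T) = 606.2×0.14×(T − (-18.86))
3616.8(81.12 − T) = 84.87(T − (-18.86))
3701.6 T = 291793  ⇒  T ≈ 78.83 °C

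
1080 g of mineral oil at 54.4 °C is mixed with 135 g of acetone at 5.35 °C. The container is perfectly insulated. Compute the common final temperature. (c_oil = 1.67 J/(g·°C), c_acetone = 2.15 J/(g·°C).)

T_f ≈ 47.6 °C

Net heat exchanged in the isolated system is zero:
1080×1.67×(T − 54.4) + 135×2.15×(T − 5.35) = 0
1803.6(T − 54.4) + 290.25(T − 5.35) = 0
(1803.6 + 290.25) T = 1803.6×54.4 + 290.25×5.35
T = 99669/2093.8 ≈ 47.60 °C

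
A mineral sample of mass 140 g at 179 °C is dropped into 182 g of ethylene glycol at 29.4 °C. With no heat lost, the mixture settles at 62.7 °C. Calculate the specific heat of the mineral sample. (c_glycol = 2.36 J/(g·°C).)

c ≈ 0.878 J/(g·°C)

m_s c (T_s − T_f) = m_glycol c_glycol (T_f − T_0):
140·c·(179 − 62.7) = 182·2.36·(62.7 − 29.4)
16282 c = 14303  ⇒  c ≈ 0.8785 J/(g·°C)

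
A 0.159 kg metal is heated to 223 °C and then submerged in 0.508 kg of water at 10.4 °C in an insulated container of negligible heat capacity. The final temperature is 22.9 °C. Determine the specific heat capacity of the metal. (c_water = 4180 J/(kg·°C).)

m_s c (T_s − T_f) = m_water c_water (T_f − T_0):
0.159×c×(223 − 22.9) = 0.508×4180×(22.9 − 10.4)
31.82 c = 26543  ⇒  c ≈ 834.3 J/(kg·°C)

c ≈ 834 J/(kg·°C)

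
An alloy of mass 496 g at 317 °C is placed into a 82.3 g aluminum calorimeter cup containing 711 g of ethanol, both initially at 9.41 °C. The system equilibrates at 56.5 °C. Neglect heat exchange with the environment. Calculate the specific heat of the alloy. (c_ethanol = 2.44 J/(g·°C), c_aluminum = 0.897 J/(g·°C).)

Taking heat into each body as positive, Σ m c ΔT = 0:
496×c×(56.5 − 317) + 711×2.44×(56.5 − 9.41) + 82.3×0.897×(56.5 − 9.41) = 0
-129208 c = -85170
c = -85170/-129208 ≈ 0.6592 J/(g·°C)

c ≈ 0.659 J/(g·°C)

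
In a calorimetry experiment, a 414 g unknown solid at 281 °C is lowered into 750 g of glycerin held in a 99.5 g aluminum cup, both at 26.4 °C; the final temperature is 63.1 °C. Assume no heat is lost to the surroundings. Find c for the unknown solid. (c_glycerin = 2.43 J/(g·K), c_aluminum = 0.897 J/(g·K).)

Conservation of energy gives ΣQ = 0:
414·c·(63.1 − 281) + 750·2.43·(63.1 − 26.4) + 99.5·0.897·(63.1 − 26.4) = 0
-90211 c = -70161
c = -70161/-90211 ≈ 0.7777 J/(g·K)

c ≈ 0.778 J/(g·K)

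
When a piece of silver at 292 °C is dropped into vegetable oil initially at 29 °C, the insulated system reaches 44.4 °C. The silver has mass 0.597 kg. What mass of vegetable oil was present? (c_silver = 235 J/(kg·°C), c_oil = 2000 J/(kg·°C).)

m ≈ 1.13 kg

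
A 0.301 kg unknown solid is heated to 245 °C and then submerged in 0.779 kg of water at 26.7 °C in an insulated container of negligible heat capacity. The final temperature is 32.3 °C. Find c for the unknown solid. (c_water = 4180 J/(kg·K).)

c ≈ 285 J/(kg·K)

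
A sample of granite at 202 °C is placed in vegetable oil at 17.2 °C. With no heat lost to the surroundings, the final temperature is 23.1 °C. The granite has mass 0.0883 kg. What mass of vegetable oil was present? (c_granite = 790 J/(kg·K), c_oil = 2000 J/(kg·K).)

Heat lost by the granite = heat gained by the oil:
0.0883·790·(202 − 23.1) = m·2000·(23.1 − 17.2)
11800 m = 12480  ⇒  m ≈ 1.058 kg

m ≈ 1.06 kg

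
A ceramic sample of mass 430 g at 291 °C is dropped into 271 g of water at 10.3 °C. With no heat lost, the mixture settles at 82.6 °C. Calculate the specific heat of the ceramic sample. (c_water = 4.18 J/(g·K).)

c ≈ 0.914 J/(g·K)

Heat gained plus heat lost sum to zero:
430·c·(82.6 − 291) + 271·4.18·(82.6 − 10.3) = 0
-89612 c = -81900
c = -81900/-89612 ≈ 0.9139 J/(g·K)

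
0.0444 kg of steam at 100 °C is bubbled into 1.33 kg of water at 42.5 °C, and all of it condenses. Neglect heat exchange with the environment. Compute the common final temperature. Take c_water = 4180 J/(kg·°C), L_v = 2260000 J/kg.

T_f ≈ 61.8 °C

Energy balance with sensible and latent terms:
latent heat released on condensation: 0.0444·2260000 = 100344
  condensate cools 100→T: 0.0444·4180·(T − 100) = 185.59(T − 100)
  original water: 5559.4(T − 42.5)
5745 T = 100344 + 18559 + 236275 = 355178
T ≈ 61.82 °C — below 100 °C, confirming all the steam condensed.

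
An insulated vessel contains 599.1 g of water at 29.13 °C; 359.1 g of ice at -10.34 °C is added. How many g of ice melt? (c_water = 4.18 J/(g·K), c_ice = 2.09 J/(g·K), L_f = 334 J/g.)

m_melted ≈ 195 g

Heat available from the water dropping to 0 °C: 599.1×4.18×29.13 = 72948 J.
Of that, 359.1×2.09×10.34 = 7760.4 J goes to bring the ice to 0 °C, leaving 65188 J.
Fully melting the ice requires m_ice L_f = 359.1×334 = 119939 J.
That's not enough to melt it all — equilibrium is at 0 °C with ice remaining.
Mass melted = 65188/334 ≈ 195.2 g.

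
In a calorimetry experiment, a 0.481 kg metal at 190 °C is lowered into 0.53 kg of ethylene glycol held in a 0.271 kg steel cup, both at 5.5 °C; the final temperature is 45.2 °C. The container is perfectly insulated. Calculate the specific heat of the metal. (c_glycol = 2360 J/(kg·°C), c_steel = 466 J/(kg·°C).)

Net heat exchanged in the isolated system is zero:
0.481·c·(45.2 − 190) + 0.53·2360·(45.2 − 5.5) + 0.271·466·(45.2 − 5.5) = 0
-69.65 c = -54670
c = -54670/-69.65 ≈ 784.9 J/(kg·°C)

c ≈ 785 J/(kg·°C)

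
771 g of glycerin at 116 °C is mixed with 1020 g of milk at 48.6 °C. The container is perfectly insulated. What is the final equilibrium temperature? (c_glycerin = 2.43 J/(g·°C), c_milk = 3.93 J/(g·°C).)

T_f ≈ 70.1 °C

Taking heat into each body as positive, Σ m c ΔT = 0:
771*2.43*(T − 116) + 1020*3.93*(T − 48.6) = 0
1873.5(T − 116) + 4008.6(T − 48.6) = 0
5882.1 T = 412147
T = 412147/5882.1 ≈ 70.07 °C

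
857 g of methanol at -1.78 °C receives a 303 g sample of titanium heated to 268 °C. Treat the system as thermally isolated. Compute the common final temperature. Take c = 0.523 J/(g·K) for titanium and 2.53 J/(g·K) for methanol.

Heat lost by the titanium equals heat gained by the methanol:
303×0.523×(268 − T) = 857×2.53×(T − (-1.78))
158.47(268 − T) = 2168.2(T − (-1.78))
2326.7 T = 38610  ⇒  T ≈ 16.59 °C

T_f ≈ 16.6 °C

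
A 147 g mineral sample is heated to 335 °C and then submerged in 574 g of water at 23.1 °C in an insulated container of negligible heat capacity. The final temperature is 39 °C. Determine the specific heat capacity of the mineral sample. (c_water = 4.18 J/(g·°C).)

c ≈ 0.877 J/(g·°C)

m_s c (T_s − T_f) = m_water c_water (T_f − T_0):
147×c×(335 − 39) = 574×4.18×(39 − 23.1)
43512 c = 38149  ⇒  c ≈ 0.8768 J/(g·°C)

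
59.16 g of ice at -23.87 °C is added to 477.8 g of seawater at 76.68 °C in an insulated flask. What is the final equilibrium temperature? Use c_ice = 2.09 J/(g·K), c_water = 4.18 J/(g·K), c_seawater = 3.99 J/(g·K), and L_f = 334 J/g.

T_f ≈ 57.3 °C

Conservation of energy gives ΣQ = 0:
ice -23.87→0 °C: 59.16×2.09×23.87 = 2951.4; latent heat to melt: 59.16×334 = 19759; meltwater 0→T: 59.16×4.18×T = 247.29 T; seawater: 1906.4(T − 76.68)
2153.7 T = 146184 − 22711 = 123474
T ≈ 57.33 °C (positive, so assuming full melt was valid).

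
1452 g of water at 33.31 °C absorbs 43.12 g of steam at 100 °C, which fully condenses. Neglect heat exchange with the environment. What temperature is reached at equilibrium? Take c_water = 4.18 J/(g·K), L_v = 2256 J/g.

Conservation of energy gives ΣQ = 0:
latent heat released on condensation: 43.12×2256 = 97279
  condensed water 100 °C→T: 180.24(T − 100)
  water warms: 1452×4.18×(T − 33.31) = 6069.4(T − 33.31)
6249.6 T = 97279 + 18024 + 202170 = 317473
T ≈ 50.80 °C (< 100 °C, so full condensation is consistent).

T_f ≈ 50.8 °C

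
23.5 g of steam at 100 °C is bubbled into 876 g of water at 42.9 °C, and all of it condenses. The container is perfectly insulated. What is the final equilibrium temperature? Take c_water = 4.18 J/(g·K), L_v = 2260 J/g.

Energy balance with sensible and latent terms:
latent heat released on condensation: 23.5×2260 = 53110; condensed water 100 °C→T: 98.23(T − 100); water warms: 876×4.18×(T − 42.9) = 3661.7(T − 42.9)
3759.9 T = 53110 + 9823 + 157086 = 220019
T ≈ 58.52 °C, under the boiling point, so the assumption holds.

T_f ≈ 58.5 °C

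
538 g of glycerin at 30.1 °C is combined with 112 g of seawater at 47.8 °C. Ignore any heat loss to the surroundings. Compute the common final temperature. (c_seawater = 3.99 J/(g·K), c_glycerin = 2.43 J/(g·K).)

|Q_seawater| = |Q_glycerin|:
112*3.99*(47.8 − T) = 538*2.43*(T − 30.1)
446.88(47.8 − T) = 1307.3(T − 30.1)
1754.2 T = 60712  ⇒  T ≈ 34.61 °C

T_f ≈ 34.6 °C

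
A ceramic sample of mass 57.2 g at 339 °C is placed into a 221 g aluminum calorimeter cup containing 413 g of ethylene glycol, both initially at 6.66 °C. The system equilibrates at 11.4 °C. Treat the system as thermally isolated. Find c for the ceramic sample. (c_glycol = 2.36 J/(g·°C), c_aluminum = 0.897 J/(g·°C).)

Net heat exchanged in the isolated system is zero:
57.2·c·(11.4 − 339) + 413·2.36·(11.4 − 6.66) + 221·0.897·(11.4 − 6.66) = 0
-18739 c = -5559.6
c = -5559.6/-18739 ≈ 0.2967 J/(g·°C)

c ≈ 0.297 J/(g·°C)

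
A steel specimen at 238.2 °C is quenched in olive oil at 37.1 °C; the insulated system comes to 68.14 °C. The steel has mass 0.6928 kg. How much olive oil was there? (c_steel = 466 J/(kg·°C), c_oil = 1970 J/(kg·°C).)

m ≈ 0.898 kg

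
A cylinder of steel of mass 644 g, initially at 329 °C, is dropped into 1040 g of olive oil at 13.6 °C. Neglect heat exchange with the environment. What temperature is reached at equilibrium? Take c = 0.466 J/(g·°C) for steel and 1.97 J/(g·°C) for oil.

T_f = Σ m_i c_i T_i / Σ m_i c_i:
T_f = (300.1×329 + 2048.8×13.6) / (300.1 + 2048.8)
    = 126598 / 2348.9 ≈ 53.90 °C

T_f ≈ 53.9 °C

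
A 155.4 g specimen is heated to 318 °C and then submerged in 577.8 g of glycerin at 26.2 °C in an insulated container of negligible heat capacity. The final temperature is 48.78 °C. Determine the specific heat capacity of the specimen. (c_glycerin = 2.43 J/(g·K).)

c ≈ 0.758 J/(g·K)

Taking heat into each body as positive, Σ m c ΔT = 0:
155.4·c·(48.78 − 318) + 577.8·2.43·(48.78 − 26.2) = 0
-41837 c = -31704
c = -31704/-41837 ≈ 0.7578 J/(g·K)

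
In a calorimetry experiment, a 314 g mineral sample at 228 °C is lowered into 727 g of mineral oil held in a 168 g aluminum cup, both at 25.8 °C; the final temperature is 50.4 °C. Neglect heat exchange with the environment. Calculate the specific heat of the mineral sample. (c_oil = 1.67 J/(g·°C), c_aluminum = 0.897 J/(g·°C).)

c ≈ 0.602 J/(g·°C)

Conservation of energy gives ΣQ = 0:
314×c×(50.4 − 228) + 727×1.67×(50.4 − 25.8) + 168×0.897×(50.4 − 25.8) = 0
-55766 c = -33574
c = -33574/-55766 ≈ 0.602 J/(g·°C)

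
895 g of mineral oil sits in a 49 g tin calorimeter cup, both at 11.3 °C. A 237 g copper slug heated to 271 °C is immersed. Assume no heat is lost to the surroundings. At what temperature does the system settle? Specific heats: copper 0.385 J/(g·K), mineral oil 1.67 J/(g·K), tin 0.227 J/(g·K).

T_f ≈ 26.1 °C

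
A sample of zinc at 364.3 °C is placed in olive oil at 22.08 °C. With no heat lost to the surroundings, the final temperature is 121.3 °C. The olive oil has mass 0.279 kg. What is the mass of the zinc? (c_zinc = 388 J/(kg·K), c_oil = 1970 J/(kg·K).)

m ≈ 0.578 kg

Setting the total heat transfer to zero:
m×388×(121.3 − 364.3) + 0.279×1970×(121.3 − 22.08) = 0
-94284 m = -54534
m = -54534/-94284 ≈ 0.5784 kg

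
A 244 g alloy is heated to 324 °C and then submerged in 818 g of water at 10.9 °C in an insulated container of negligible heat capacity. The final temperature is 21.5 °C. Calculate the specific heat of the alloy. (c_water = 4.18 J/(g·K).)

Heat gained plus heat lost sum to zero:
244·c·(21.5 − 324) + 818·4.18·(21.5 − 10.9) = 0
-73810 c = -36244
c = -36244/-73810 ≈ 0.491 J/(g·K)

c ≈ 0.491 J/(g·K)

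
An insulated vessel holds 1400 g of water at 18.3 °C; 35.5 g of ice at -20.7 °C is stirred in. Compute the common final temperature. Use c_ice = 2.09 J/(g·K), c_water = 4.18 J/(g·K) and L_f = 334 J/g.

T_f ≈ 15.6 °C

Energy conservation, ΣQ = 0:
ice -20.7→0 °C: 35.5×2.09×20.7 = 1535.8
  fusion: m_ice L_f = 35.5×334 = 11857
  warm the meltwater: 148.39 T
  water: 5852(T − 18.3)
6000.4 T = 107092 − 13393 = 93699
T ≈ 15.62 °C (positive, so assuming full melt was valid).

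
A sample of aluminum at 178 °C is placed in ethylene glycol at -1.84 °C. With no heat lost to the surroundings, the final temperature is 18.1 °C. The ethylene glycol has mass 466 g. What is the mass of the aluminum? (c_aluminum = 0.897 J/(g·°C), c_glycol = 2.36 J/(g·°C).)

Let T be the final temperature. ΣQ_i = 0:
m·0.897·(18.1 − 178) + 466·2.36·(18.1 − (-1.84)) = 0
-143.43 m = -21929
m = -21929/-143.43 ≈ 152.9 g

m ≈ 153 g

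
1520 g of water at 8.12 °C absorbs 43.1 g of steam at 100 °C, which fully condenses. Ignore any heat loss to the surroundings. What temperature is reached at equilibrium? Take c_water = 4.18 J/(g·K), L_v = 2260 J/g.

Let T be the final temperature. ΣQ_i = 0:
steam→water at 100 °C releases m L_v = 43.1×2260 = 97406; condensed water 100 °C→T: 180.16(T − 100); original water: 6353.6(T − 8.12)
6533.8 T = 97406 + 18016 + 51591 = 167013
T ≈ 25.56 °C, under the boiling point, so the assumption holds.

T_f ≈ 25.6 °C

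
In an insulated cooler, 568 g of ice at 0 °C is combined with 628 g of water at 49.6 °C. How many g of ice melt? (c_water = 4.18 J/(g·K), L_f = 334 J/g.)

m_melted ≈ 390 g

Water can give up m c ΔT = 628×4.18×49.6 = 130202 J before reaching 0 °C.
Melting all 568 g of ice would need 568×334 = 189712 J.
130202 J < 189712 J, so only part of the ice melts and the system sits at 0 °C.
Mass melted = 130202/334 ≈ 389.8 g.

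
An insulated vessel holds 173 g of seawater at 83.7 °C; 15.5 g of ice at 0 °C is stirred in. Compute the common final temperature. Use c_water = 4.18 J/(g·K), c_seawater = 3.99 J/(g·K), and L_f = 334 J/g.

Taking heat into each body as positive, Σ m c ΔT = 0:
fusion: m_ice L_f = 15.5·334 = 5177
  meltwater 0→T: 15.5·4.18·T = 64.79 T
  seawater cools: 173·3.99·(T − 83.7) = 690.27(T − 83.7)
755.06 T = 57776 − 5177 = 52599
T ≈ 69.66 °C. Since T > 0 °C, the all-ice-melts assumption holds.

T_f ≈ 69.7 °C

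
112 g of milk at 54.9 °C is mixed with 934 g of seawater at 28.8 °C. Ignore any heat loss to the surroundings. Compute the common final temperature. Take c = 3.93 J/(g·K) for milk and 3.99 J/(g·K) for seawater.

T_f ≈ 31.6 °C

Heat lost by the milk equals heat gained by the seawater:
112*3.93*(54.9 − T) = 934*3.99*(T − 28.8)
440.16(54.9 − T) = 3726.7(T − 28.8)
4166.8 T = 131493  ⇒  T ≈ 31.56 °C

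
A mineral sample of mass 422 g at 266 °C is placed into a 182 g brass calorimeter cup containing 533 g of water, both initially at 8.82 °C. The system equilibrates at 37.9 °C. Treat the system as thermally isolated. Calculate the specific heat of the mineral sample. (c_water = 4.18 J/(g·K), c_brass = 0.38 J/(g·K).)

Net heat exchanged in the isolated system is zero:
422·c·(37.9 − 266) + 533·4.18·(37.9 − 8.82) + 182·0.38·(37.9 − 8.82) = 0
-96258 c = -66800
c = -66800/-96258 ≈ 0.694 J/(g·K)

c ≈ 0.694 J/(g·K)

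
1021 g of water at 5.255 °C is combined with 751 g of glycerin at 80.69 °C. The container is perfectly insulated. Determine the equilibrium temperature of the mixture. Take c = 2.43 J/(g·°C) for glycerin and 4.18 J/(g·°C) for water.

T_f is the heat-capacity-weighted average of the initial temperatures:
T_f = (1824.9×80.69 + 4267.8×5.255) / (1824.9 + 4267.8)
    = 169681 / 6092.7 ≈ 27.85 °C

T_f ≈ 27.8 °C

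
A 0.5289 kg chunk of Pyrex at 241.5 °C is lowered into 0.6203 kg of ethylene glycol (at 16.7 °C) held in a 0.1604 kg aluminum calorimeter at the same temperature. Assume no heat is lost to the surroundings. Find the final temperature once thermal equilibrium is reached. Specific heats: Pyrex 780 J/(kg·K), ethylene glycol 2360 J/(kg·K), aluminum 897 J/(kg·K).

T_f ≈ 62.6 °C

Let T be the final temperature. ΣQ_i = 0:
0.5289·780·(T − 241.5) + 0.6203·2360·(T − 16.7) + 0.1604·897·(T − 16.7) = 0
412.54(T − 241.5) + 1463.9(T − 16.7) + 143.88(T − 16.7) = 0
(412.54 + 1463.9 + 143.88) T = 412.54·241.5 + 1463.9·16.7 + 143.88·16.7
T ≈ 62.60 °C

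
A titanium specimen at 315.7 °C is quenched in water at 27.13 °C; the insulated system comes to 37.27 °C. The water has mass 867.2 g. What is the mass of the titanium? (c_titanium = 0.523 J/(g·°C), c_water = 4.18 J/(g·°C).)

m ≈ 252 g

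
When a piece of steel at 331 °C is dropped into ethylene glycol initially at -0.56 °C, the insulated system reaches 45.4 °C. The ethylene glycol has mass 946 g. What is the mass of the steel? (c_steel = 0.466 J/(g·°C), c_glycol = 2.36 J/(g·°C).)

m ≈ 771 g

Heat gained plus heat lost sum to zero:
m·0.466·(45.4 − 331) + 946·2.36·(45.4 − (-0.56)) = 0
-133.09 m = -102608
m = -102608/-133.09 ≈ 771 g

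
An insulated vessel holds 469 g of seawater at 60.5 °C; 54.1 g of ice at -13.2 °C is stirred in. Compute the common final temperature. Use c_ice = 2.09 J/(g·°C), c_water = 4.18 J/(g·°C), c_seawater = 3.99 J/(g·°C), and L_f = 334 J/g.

Energy conservation, ΣQ = 0:
ice -13.2→0 °C: 54.1×2.09×13.2 = 1492.5
  fusion: m_ice L_f = 54.1×334 = 18069
  warm the meltwater: 226.14 T
  seawater: 1871.3(T − 60.5)
2097.4 T = 113214 − 19562 = 93652
T ≈ 44.65 °C — above 0 °C, consistent with complete melting.

T_f ≈ 44.7 °C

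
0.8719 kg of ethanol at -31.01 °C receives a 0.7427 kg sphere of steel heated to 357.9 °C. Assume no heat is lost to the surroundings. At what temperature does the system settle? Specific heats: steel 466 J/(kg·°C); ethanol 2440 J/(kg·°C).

|Q_steel| = |Q_ethanol|:
0.7427·466·(357.9 − T) = 0.8719·2440·(T − (-31.01))
346.1(357.9 − T) = 2127.4(T − (-31.01))
2473.5 T = 57897  ⇒  T ≈ 23.41 °C

T_f ≈ 23.4 °C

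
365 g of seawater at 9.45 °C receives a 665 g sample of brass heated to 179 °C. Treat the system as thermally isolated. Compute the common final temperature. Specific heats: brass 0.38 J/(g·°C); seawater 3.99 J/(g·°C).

T_f ≈ 34.5 °C

Heat gained plus heat lost sum to zero:
665·0.38·(T − 179) + 365·3.99·(T − 9.45) = 0
252.7(T − 179) + 1456.4(T − 9.45) = 0
(252.7 + 1456.4) T = 252.7·179 + 1456.4·9.45
T ≈ 34.52 °C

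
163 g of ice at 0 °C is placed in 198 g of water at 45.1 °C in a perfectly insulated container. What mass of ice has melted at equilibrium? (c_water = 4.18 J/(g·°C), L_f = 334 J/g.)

m_melted ≈ 112 g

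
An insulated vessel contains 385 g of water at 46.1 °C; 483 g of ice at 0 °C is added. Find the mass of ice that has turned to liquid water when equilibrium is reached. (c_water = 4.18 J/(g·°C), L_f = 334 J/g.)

Cooling the water to 0 °C releases 385×4.18×46.1 = 74189 J.
To melt every bit of ice: 483×334 = 161322 J.
That's not enough to melt it all — equilibrium is at 0 °C with ice remaining.
Mass melted = 74189/334 ≈ 222.1 g.

m_melted ≈ 222 g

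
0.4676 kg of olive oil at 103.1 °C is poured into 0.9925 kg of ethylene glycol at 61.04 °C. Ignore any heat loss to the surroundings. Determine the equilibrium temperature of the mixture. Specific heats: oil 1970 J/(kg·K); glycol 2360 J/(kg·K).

T_f ≈ 72.9 °C

Let T be the final temperature. ΣQ_i = 0:
0.4676×1970×(T − 103.1) + 0.9925×2360×(T − 61.04) = 0
921.17(T − 103.1) + 2342.3(T − 61.04) = 0
3263.5 T = 237947
T = 237947 / 3263.5 = 72.9 °C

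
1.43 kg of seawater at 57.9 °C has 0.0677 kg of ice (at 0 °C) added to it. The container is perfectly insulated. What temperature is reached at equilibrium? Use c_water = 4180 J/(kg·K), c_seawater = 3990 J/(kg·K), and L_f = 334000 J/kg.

T_f ≈ 51.4 °C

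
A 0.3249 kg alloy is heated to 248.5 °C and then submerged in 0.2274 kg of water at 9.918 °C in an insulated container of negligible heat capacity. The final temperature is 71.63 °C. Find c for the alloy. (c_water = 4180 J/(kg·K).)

Heat lost by the alloy = heat gained by the water:
0.3249×c×(248.5 − 71.63) = 0.2274×4180×(71.63 − 9.918)
57.47 c = 58659  ⇒  c ≈ 1021 J/(kg·K)

c ≈ 1020 J/(kg·K)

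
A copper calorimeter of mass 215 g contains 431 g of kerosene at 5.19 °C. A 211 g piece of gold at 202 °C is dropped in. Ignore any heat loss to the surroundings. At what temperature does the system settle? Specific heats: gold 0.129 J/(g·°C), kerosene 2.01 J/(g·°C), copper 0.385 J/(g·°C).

T_f ≈ 10.7 °C

With ΣQ=0 the equilibrium temperature is the m·c-weighted mean:
T_f = (27.22×202 + 866.31×5.19 + 82.78×5.19) / (27.22 + 866.31 + 82.78)
    = 10424 / 976.3 ≈ 10.68 °C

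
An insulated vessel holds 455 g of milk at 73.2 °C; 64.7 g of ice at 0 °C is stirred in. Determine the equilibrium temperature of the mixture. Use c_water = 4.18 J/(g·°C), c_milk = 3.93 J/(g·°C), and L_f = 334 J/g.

T_f ≈ 53.1 °C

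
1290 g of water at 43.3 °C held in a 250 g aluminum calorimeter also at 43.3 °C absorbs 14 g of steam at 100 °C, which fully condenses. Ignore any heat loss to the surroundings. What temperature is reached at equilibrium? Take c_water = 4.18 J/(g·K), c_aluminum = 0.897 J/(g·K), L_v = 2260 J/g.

Conservation of energy gives ΣQ = 0:
latent heat released on condensation: 14×2260 = 31640
  condensate cools 100→T: 14×4.18×(T − 100) = 58.52(T − 100)
  water warms: 1290×4.18×(T − 43.3) = 5392.2(T − 43.3)
  cup: 224.25(T − 43.3)
5675 T = 31640 + 5852 + 243192 = 280684
T ≈ 49.46 °C, under the boiling point, so the assumption holds.

T_f ≈ 49.5 °C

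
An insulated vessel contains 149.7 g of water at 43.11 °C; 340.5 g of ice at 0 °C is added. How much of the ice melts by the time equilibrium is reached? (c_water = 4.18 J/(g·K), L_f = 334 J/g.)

m_melted ≈ 80.8 g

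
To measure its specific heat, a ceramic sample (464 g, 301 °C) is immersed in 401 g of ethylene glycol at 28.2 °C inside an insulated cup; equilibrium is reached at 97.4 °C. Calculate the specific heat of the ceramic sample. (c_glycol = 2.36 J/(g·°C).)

c ≈ 0.693 J/(g·°C)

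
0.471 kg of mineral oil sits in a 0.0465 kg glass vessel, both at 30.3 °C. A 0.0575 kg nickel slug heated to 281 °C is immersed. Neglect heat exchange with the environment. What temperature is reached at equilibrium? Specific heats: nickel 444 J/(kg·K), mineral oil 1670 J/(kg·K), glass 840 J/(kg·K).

T_f ≈ 37.8 °C

Net heat exchanged in the isolated system is zero:
0.0575·444·(T − 281) + 0.471·1670·(T − 30.3) + 0.0465·840·(T − 30.3) = 0
25.53(T − 281) + 786.57(T − 30.3) + 39.06(T − 30.3) = 0
851.16 T = 32191
T = 32191/851.16 ≈ 37.82 °C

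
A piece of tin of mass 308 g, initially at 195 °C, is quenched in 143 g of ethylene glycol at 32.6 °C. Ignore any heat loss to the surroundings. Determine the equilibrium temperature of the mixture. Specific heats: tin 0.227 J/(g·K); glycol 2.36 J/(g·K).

T_f ≈ 60.5 °C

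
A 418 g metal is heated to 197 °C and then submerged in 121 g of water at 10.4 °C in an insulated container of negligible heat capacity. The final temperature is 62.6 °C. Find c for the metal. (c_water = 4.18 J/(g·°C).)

c ≈ 0.47 J/(g·°C)

Conservation of energy gives ΣQ = 0:
418·c·(62.6 − 197) + 121·4.18·(62.6 − 10.4) = 0
-56179 c = -26402
c = -26402/-56179 ≈ 0.47 J/(g·°C)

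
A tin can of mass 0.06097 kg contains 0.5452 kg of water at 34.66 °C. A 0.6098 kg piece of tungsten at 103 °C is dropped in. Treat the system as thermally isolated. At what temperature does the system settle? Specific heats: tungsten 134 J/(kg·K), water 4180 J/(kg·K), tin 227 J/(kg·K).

T_f ≈ 37.0 °C

Setting the total heat transfer to zero:
0.6098×134×(T − 103) + 0.5452×4180×(T − 34.66) + 0.06097×227×(T − 34.66) = 0
(81.71 + 2278.9 + 13.84) T = 81.71×103 + 2278.9×34.66 + 13.84×34.66
T ≈ 37.01 °C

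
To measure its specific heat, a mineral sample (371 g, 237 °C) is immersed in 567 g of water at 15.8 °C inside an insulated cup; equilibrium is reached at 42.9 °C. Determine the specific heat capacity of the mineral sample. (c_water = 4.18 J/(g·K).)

Setting the total heat transfer to zero:
371·c·(42.9 − 237) + 567·4.18·(42.9 − 15.8) = 0
-72011 c = -64229
c = -64229/-72011 ≈ 0.8919 J/(g·K)

c ≈ 0.892 J/(g·K)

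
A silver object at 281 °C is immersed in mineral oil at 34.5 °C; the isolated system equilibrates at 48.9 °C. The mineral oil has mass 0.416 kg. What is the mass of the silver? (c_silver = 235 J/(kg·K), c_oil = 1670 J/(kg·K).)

Let T be the final temperature. ΣQ_i = 0:
m×235×(48.9 − 281) + 0.416×1670×(48.9 − 34.5) = 0
-54544 m = -10004
m = -10004/-54544 ≈ 0.1834 kg

m ≈ 0.183 kg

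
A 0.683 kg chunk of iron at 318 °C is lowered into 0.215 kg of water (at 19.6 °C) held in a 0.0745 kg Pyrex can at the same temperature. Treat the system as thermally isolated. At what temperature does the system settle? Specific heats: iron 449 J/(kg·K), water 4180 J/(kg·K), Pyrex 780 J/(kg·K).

Conservation of energy gives ΣQ = 0:
0.683*449*(T − 318) + 0.215*4180*(T − 19.6) + 0.0745*780*(T − 19.6) = 0
306.67(T − 318) + 898.7(T − 19.6) + 58.11(T − 19.6) = 0
1263.5 T = 116274
T = 116274/1263.5 ≈ 92.03 °C

T_f ≈ 92.0 °C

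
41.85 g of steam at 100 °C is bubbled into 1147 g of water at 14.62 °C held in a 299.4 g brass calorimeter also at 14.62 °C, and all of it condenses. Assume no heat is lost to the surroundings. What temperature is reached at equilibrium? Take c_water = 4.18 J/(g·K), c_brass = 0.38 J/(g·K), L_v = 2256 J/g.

T_f ≈ 36.1 °C

Taking heat into each body as positive, Σ m c ΔT = 0:
steam→water at 100 °C releases m L_v = 41.85×2256 = 94414; condensed water 100 °C→T: 174.93(T − 100); original water: 4794.5(T − 14.62); brass cup: 299.4×0.38×(T − 14.62) = 113.77(T − 14.62)
5083.2 T = 94414 + 17493 + 71758 = 183665
T ≈ 36.13 °C — below 100 °C, confirming all the steam condensed.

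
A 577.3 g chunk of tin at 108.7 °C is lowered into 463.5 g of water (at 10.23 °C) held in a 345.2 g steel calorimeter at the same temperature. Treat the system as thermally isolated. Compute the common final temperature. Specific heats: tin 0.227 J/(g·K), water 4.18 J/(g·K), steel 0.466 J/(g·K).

T_f ≈ 16.0 °C

Net heat exchanged in the isolated system is zero:
577.3·0.227·(T − 108.7) + 463.5·4.18·(T − 10.23) + 345.2·0.466·(T − 10.23) = 0
(131.05 + 1937.4 + 160.86) T = 131.05·108.7 + 1937.4·10.23 + 160.86·10.23
T = 35710 / 2229.3 = 16 °C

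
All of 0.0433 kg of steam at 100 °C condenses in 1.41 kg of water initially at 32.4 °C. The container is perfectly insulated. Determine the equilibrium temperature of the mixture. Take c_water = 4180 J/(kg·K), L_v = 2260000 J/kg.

T_f ≈ 50.5 °C

Energy balance with sensible and latent terms:
latent heat released on condensation: 0.0433·2260000 = 97858; condensate cools 100→T: 0.0433·4180·(T − 100) = 180.99(T − 100); water warms: 1.41·4180·(T − 32.4) = 5893.8(T − 32.4)
6074.8 T = 97858 + 18099 + 190959 = 306917
T ≈ 50.52 °C, under the boiling point, so the assumption holds.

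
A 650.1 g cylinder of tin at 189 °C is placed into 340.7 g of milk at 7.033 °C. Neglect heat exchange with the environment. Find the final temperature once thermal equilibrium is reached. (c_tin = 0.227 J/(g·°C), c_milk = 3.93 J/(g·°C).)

T_f ≈ 25.1 °C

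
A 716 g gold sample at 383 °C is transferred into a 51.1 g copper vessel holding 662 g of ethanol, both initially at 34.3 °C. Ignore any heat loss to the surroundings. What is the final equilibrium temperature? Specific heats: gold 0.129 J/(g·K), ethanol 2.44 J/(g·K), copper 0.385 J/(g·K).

T_f ≈ 52.9 °C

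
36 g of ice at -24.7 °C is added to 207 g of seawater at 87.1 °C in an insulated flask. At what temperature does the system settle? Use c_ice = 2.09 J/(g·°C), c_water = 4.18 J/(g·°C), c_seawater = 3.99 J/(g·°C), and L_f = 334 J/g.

T_f ≈ 59.5 °C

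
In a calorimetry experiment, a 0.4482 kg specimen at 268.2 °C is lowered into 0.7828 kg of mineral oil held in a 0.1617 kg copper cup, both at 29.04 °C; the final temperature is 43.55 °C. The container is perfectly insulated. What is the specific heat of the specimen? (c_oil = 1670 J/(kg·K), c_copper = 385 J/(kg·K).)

Heat gained plus heat lost sum to zero:
0.4482×c×(43.55 − 268.2) + 0.7828×1670×(43.55 − 29.04) + 0.1617×385×(43.55 − 29.04) = 0
-100.69 c = -19872
c = -19872/-100.69 ≈ 197.4 J/(kg·K)

c ≈ 197 J/(kg·K)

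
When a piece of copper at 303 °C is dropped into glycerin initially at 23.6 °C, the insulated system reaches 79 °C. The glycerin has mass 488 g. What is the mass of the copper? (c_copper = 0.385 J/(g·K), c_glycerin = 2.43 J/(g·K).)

m ≈ 762 g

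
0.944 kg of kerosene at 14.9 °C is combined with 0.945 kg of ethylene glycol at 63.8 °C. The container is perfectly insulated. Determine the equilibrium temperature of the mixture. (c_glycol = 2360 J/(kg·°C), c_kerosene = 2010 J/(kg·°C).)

T_f ≈ 41.3 °C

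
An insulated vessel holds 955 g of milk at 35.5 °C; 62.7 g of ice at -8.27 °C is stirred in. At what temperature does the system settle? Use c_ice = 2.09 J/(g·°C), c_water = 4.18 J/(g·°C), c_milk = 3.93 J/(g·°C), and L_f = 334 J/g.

T_f ≈ 27.7 °C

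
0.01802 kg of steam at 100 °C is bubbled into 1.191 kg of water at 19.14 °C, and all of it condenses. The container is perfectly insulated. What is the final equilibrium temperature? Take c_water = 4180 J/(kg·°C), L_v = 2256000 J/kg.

Taking heat into each body as positive, Σ m c ΔT = 0:
condense steam: −0.01802·2256000 = −40653
  condensed water 100 °C→T: 75.32(T − 100)
  water warms: 1.191·4180·(T − 19.14) = 4978.4(T − 19.14)
5053.7 T = 40653 + 7532.4 + 95286 = 143472
T ≈ 28.39 °C (< 100 °C, so full condensation is consistent).

T_f ≈ 28.4 °C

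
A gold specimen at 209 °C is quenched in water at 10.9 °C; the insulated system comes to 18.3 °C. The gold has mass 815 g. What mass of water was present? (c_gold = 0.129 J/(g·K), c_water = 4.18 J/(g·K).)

Heat lost by the gold = heat gained by the water:
815·0.129·(209 − 18.3) = m·4.18·(18.3 − 10.9)
30.93 m = 20049  ⇒  m ≈ 648.2 g

m ≈ 648 g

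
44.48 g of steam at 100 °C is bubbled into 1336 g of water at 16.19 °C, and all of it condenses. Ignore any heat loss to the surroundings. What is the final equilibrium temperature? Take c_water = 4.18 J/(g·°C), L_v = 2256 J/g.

Setting the total heat transfer to zero:
steam→water at 100 °C releases m L_v = 44.48·2256 = 100347; condensate cools 100→T: 44.48·4.18·(T − 100) = 185.93(T − 100); water warms: 1336·4.18·(T − 16.19) = 5584.5(T − 16.19)
5770.4 T = 100347 + 18593 + 90413 = 209352
T ≈ 36.28 °C, under the boiling point, so the assumption holds.

T_f ≈ 36.3 °C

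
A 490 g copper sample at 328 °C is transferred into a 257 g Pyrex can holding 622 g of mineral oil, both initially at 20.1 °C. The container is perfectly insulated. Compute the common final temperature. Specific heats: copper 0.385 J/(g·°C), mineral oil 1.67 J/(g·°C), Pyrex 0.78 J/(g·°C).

T_f ≈ 60.8 °C

T_f is the heat-capacity-weighted average of the initial temperatures:
T_f = (188.65·328 + 1038.7·20.1 + 200.46·20.1) / (188.65 + 1038.7 + 200.46)
    = 86785 / 1427.8 ≈ 60.78 °C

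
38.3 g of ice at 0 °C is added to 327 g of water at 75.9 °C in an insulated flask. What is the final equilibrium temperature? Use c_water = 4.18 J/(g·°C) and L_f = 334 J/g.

T_f ≈ 59.6 °C

Conservation of energy gives ΣQ = 0:
latent heat to melt: 38.3·334 = 12792
  warm the meltwater: 160.09 T
  water: 1366.9(T − 75.9)
1527 T = 103745 − 12792 = 90952
T ≈ 59.56 °C — above 0 °C, consistent with complete melting.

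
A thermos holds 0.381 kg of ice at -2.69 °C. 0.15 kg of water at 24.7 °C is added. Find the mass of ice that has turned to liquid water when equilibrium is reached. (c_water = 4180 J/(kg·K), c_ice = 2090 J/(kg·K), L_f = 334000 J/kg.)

Water can give up m c ΔT = 0.15·4180·24.7 = 15487 J before reaching 0 °C.
Of that, 0.381·2090·2.69 = 2142 J goes to bring the ice to 0 °C, leaving 13345 J.
Melting all 0.381 kg of ice would need 0.381·334000 = 127254 J.
13345 J < 127254 J, so only part of the ice melts and the system sits at 0 °C.
m_melt = 13345 / L_f = 0.03995 kg.

m_melted ≈ 0.04 kg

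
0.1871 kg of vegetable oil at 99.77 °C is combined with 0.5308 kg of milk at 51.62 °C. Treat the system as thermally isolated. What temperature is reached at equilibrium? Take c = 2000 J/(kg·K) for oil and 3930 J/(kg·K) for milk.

T_f is the heat-capacity-weighted average of the initial temperatures:
T_f = (374.2·99.77 + 2086·51.62) / (374.2 + 2086)
    = 145016 / 2460.2 ≈ 58.94 °C

T_f ≈ 58.9 °C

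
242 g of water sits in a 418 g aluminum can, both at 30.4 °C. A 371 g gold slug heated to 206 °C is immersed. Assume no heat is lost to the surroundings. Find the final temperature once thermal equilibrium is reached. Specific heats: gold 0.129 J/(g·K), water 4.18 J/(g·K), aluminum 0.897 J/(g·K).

T_f ≈ 36.3 °C

With ΣQ=0 the equilibrium temperature is the m·c-weighted mean:
T_f = (47.86·206 + 1011.6·30.4 + 374.95·30.4) / (47.86 + 1011.6 + 374.95)
    = 52009 / 1434.4 ≈ 36.26 °C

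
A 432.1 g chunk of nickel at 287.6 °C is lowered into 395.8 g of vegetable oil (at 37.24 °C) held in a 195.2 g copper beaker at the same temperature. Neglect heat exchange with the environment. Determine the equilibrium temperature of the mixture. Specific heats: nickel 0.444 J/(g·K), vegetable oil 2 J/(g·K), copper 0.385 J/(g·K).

T_f ≈ 82.6 °C

T_f is the heat-capacity-weighted average of the initial temperatures:
T_f = (191.85·287.6 + 791.6·37.24 + 75.15·37.24) / (191.85 + 791.6 + 75.15)
    = 87455 / 1058.6 ≈ 82.61 °C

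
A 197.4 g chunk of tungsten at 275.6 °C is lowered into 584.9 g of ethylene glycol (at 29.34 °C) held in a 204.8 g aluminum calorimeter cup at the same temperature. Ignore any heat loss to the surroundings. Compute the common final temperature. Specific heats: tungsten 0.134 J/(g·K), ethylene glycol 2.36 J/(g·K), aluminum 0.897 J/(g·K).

T_f ≈ 33.4 °C

Energy conservation, ΣQ = 0:
197.4*0.134*(T − 275.6) + 584.9*2.36*(T − 29.34) + 204.8*0.897*(T − 29.34) = 0
26.45(T − 275.6) + 1380.4(T − 29.34) + 183.71(T − 29.34) = 0
1590.5 T = 53180
T = 53180/1590.5 ≈ 33.44 °C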